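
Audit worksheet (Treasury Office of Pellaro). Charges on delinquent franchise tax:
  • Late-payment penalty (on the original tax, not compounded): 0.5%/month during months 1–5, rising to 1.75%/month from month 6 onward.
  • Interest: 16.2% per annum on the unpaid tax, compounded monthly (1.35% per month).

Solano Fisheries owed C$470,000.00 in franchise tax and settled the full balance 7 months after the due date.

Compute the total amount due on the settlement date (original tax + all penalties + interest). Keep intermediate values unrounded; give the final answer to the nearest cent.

Penalty, months 1–5: 5 × 0.5% × C$470,000.00 = C$11,750.00
Penalty, months 6–7: 2 × 1.75% × C$470,000.00 = C$16,450.00
Interest: C$470,000.00 × ((1 + 0.0135)^7 − 1) = C$470,000.00 × 0.0984145… = C$46,254.8315…
Total = C$470,000.00 + C$28,200.0000 + C$46,254.8315… = C$544,454.83

C$544,454.83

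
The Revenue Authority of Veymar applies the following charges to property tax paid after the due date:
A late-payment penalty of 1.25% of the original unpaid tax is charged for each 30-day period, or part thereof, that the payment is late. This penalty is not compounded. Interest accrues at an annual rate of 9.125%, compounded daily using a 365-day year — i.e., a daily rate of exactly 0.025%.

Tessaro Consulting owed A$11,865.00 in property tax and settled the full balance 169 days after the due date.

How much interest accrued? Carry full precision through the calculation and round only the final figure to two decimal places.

A$511.97

Interest: A$11,865.00 × ((1 + 0.00025)^169 − 1) = A$11,865.00 × 0.04314973… = A$511.9715…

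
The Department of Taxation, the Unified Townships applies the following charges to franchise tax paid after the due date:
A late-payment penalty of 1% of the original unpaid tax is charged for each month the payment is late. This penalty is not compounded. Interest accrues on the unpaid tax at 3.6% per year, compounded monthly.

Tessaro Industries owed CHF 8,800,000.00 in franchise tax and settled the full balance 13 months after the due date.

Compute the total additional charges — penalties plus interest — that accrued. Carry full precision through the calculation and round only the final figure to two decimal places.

Late-payment penalty: 13 × 1% × CHF 8,800,000.00 = CHF 1,144,000.00
Interest (3.6%/yr ÷ 12 = 0.3%/month): CHF 8,800,000.00 × ((1 + 0.003)^13 − 1) = CHF 349,446.0660…
Penalties + interest = CHF 1,144,000.0000 + CHF 349,446.0660… = CHF 1,493,446.07

CHF 1,493,446.07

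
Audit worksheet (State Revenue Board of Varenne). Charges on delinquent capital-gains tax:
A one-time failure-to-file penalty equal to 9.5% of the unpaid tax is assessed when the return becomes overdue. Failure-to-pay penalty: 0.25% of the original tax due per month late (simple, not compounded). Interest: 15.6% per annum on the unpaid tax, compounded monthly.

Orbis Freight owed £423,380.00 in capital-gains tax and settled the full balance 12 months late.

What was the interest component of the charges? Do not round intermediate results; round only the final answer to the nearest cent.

Interest (15.6%/yr ÷ 12 = 1.3%/month): £423,380.00 × ((1 + 0.013)^12 − 1) = £70,980.4090…

£70,980.41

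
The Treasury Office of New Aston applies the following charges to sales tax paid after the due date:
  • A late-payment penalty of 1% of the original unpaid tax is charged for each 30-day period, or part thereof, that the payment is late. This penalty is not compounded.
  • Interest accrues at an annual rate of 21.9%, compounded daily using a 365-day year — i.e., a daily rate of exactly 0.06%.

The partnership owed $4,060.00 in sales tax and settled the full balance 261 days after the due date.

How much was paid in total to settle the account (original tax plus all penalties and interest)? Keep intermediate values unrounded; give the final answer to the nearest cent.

$5,113.46

Penalty periods: ⌈261/30⌉ = 9; penalty = 9 × 1% × $4,060.00 = $365.40
Interest: $4,060.00 × ((1 + 0.0006)^261 − 1) = $4,060.00 × 0.16947279… = $688.0595…
Total = $4,060.00 + $365.4000 + $688.0595… = $5,113.46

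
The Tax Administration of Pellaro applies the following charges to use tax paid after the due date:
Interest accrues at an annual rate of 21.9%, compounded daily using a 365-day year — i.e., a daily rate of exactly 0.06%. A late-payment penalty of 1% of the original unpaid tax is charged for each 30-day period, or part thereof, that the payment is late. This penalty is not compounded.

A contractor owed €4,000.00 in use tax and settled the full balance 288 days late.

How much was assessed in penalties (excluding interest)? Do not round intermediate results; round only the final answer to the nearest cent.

Penalty periods: ⌈288/30⌉ = 10; penalty = 10 × 1% × €4,000.00 = €400.00

€400.00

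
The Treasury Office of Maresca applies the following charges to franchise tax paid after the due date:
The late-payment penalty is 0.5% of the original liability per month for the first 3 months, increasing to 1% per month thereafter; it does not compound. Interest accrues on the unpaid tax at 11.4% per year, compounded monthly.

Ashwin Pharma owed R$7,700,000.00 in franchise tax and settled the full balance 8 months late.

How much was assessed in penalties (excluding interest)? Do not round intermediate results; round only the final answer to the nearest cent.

R$500,500.00

Penalty, months 1–3: 3 × 0.5% × R$7,700,000.00 = R$115,500.00
Penalty, months 4–8: 5 × 1% × R$7,700,000.00 = R$385,000.00
Total penalty = R$115,500.00 + R$385,000.00 = R$500,500.00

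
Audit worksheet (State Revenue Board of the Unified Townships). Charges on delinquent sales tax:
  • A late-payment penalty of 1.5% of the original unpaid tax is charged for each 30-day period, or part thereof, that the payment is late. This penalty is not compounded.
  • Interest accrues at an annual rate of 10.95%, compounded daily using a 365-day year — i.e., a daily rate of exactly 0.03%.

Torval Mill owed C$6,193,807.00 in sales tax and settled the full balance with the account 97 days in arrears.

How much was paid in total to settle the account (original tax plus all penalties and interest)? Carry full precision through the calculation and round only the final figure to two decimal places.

C$6,748,295.49

Penalty periods: ⌈97/30⌉ = 4; penalty = 4 × 1.5% × C$6,193,807.00 = C$371,628.42
Interest: C$6,193,807.00 × ((1 + 0.0003)^97 − 1) = C$6,193,807.00 × 0.02952305… = C$182,860.0682…
Total = C$6,193,807.00 + C$371,628.4200 + C$182,860.0682… = C$6,748,295.49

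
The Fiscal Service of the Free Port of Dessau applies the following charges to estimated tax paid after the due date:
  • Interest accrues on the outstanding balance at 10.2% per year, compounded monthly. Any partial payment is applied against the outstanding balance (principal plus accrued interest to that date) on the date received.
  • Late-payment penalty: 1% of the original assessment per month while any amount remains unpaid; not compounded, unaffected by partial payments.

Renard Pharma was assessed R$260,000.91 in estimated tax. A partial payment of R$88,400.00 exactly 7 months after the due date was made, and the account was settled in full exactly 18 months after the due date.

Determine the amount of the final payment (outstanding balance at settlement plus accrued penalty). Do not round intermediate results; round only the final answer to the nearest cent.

R$252,564.08

Monthly rate = 10.2% ÷ 12 = 0.85%
Balance at month 7: R$260,000.9100 × (1 + 0.0085)^7 = R$275,871.0868…
After R$88,400.00 payment: R$275,871.0868… − R$88,400.00 = R$187,471.0868…
Balance at month 18: R$187,471.0868… × (1 + 0.0085)^11 = R$205,763.9201…
Penalty: 18 × 1% × R$260,000.91 = R$46,800.16…
Final settlement = outstanding balance + penalty = R$205,763.9201… + R$46,800.16… = R$252,564.08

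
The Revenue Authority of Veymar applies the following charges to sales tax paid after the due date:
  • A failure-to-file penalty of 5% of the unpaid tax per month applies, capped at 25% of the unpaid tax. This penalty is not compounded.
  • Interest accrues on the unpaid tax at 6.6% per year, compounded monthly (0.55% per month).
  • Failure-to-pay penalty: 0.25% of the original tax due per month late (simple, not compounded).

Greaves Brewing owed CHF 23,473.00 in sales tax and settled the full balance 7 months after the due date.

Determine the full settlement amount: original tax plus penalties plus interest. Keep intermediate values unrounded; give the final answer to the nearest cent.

CHF 30,670.79

Failure-to-file: 7 × 5% × CHF 23,473.00 = CHF 8,215.55, capped at 25% × CHF 23,473.00 = CHF 5,868.25
Failure-to-pay penalty: 7 × 0.25% × CHF 23,473.00 = CHF 410.78…
Interest: CHF 23,473.00 × ((1 + 0.0055)^7 − 1) = CHF 23,473.00 × 0.0391411… = CHF 918.7592…
Total = CHF 23,473.00 + CHF 6,279.0275 + CHF 918.7592… = CHF 30,670.79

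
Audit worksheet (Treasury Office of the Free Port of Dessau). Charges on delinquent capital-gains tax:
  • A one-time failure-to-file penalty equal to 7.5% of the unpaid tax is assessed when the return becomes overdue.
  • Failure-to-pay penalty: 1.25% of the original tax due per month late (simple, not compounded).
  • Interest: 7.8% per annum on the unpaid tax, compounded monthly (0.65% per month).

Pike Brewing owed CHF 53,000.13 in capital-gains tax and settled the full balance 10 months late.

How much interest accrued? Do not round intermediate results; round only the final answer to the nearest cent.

Interest: CHF 53,000.13 × ((1 + 0.0065)^10 − 1) = CHF 53,000.13 × 0.0669346… = CHF 3,547.5416…

CHF 3,547.54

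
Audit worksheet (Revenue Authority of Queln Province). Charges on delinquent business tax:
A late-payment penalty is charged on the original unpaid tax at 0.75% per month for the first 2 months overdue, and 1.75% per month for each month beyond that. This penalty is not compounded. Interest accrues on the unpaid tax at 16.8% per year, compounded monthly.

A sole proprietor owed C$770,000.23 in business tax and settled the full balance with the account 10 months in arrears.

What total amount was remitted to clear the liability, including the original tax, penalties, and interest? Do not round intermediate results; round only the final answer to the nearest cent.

C$1,004,201.56

Penalty, months 1–2: 2 × 0.75% × C$770,000.23 = C$11,550.00…
Penalty, months 3–10: 8 × 1.75% × C$770,000.23 = C$107,800.03…
Interest (16.8%/yr ÷ 12 = 1.4%/month): C$770,000.23 × ((1 + 0.014)^10 − 1) = C$114,851.2974…
Total = C$770,000.23 + C$119,350.0357… + C$114,851.2974… = C$1,004,201.56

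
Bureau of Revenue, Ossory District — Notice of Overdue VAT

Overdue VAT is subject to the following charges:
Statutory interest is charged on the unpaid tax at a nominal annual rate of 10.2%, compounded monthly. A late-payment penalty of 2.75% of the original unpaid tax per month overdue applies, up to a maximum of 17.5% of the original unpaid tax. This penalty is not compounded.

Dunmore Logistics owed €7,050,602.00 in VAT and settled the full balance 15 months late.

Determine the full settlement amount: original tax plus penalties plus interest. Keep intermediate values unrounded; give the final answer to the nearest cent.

€9,238,918.05

Penalty (uncapped): 15 × 2.75% × €7,050,602.00 = €2,908,373.33…; cap = 17.5% × €7,050,602.00 = €1,233,855.35 → penalty = €1,233,855.35
Interest (10.2%/yr ÷ 12 = 0.85%/month): €7,050,602.00 × ((1 + 0.0085)^15 − 1) = €954,460.7033…
Total = €7,050,602.00 + €1,233,855.3500 + €954,460.7033… = €9,238,918.05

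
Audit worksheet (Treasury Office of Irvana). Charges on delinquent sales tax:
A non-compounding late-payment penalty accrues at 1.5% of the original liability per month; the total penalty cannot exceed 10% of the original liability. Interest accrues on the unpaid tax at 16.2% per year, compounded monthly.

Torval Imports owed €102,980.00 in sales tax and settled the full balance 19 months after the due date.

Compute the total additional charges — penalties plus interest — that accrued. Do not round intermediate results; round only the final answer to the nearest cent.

Penalty (uncapped): 19 × 1.5% × €102,980.00 = €29,349.30; cap = 10% × €102,980.00 = €10,298.00 → penalty = €10,298.00
Interest (16.2%/yr ÷ 12 = 1.35%/month): €102,980.00 × ((1 + 0.0135)^19 − 1) = €29,883.0430…
Penalties + interest = €10,298.0000 + €29,883.0430… = €40,181.04

€40,181.04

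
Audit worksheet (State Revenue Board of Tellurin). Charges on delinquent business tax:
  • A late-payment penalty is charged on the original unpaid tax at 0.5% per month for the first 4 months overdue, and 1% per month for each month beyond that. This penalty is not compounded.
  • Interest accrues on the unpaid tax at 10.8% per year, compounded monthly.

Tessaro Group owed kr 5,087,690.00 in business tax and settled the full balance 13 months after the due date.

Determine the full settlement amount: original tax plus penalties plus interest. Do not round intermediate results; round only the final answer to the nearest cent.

kr 6,275,824.67

Penalty, months 1–4: 4 × 0.5% × kr 5,087,690.00 = kr 101,753.80
Penalty, months 5–13: 9 × 1% × kr 5,087,690.00 = kr 457,892.10
Interest (10.8%/yr ÷ 12 = 0.9%/month): kr 5,087,690.00 × ((1 + 0.009)^13 − 1) = kr 628,488.7665…
Total = kr 5,087,690.00 + kr 559,645.9000 + kr 628,488.7665… = kr 6,275,824.67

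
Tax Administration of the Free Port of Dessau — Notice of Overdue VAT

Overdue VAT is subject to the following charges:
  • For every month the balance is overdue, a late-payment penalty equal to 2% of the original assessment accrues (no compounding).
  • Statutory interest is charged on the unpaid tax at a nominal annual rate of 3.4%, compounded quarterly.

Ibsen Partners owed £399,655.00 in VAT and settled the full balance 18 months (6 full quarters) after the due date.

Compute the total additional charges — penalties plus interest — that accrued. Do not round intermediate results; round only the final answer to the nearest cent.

Late-payment penalty = 2% × £399,655.00 × 18 mo = £143,875.80
Interest (3.4%/yr ÷ 4 = 0.85%/quarter): £399,655.00 × ((1 + 0.0085)^6 − 1) = £20,820.4713…
Penalties + interest = £143,875.8000 + £20,820.4713… = £164,696.27

£164,696.27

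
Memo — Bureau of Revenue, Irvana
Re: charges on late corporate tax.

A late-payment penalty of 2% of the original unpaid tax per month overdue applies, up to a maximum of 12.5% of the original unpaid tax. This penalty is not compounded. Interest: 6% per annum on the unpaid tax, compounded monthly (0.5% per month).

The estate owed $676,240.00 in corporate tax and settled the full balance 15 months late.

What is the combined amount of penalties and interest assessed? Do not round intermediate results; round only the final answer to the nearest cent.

Penalty (uncapped): 15 × 2% × $676,240.00 = $202,872.00; cap = 12.5% × $676,240.00 = $84,530.00 → penalty = $84,530.00
Interest: $676,240.00 × ((1 + 0.005)^15 − 1) = $676,240.00 × 0.0776827… = $52,532.1745…
Penalties + interest = $84,530.0000 + $52,532.1745… = $137,062.17

$137,062.17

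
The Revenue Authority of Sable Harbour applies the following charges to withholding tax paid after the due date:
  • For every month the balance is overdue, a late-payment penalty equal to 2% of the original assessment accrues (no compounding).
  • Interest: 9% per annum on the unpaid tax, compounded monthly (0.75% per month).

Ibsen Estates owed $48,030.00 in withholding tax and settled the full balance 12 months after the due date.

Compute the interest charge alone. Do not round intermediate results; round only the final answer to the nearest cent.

Interest: $48,030.00 × ((1 + 0.0075)^12 − 1) = $48,030.00 × 0.0938069… = $4,505.5453…

$4,505.55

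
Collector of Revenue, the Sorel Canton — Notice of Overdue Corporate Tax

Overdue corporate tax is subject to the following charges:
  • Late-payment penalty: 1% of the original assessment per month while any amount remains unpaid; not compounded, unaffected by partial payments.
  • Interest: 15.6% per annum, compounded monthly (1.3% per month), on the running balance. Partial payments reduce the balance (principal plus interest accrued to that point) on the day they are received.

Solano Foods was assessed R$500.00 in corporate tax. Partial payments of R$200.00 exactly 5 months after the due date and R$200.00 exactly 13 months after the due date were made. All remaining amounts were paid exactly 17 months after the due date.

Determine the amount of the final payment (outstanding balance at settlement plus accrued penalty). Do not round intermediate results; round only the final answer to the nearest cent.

Balance at month 5: R$500.0000 × (1 + 0.013)^5 = R$533.3561…
After R$200.00 payment: R$533.3561… − R$200.00 = R$333.3561…
Balance at month 13: R$333.3561… × (1 + 0.013)^8 = R$369.6442…
After R$200.00 payment: R$369.6442… − R$200.00 = R$169.6442…
Balance at month 17: R$169.6442… × (1 + 0.013)^4 = R$178.6392…
Penalty: 17 × 1% × R$500.00 = R$85.00
Final settlement = outstanding balance + penalty = R$178.6392… + R$85.00 = R$263.64

R$263.64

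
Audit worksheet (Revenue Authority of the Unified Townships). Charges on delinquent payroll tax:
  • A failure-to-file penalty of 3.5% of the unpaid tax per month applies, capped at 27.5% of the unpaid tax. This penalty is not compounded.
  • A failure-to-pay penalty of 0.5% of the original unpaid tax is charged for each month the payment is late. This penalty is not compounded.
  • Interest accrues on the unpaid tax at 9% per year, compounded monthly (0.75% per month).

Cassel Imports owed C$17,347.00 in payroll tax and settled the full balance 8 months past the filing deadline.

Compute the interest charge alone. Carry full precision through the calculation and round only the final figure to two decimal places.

C$1,068.56

Interest: C$17,347.00 × ((1 + 0.0075)^8 − 1) = C$17,347.00 × 0.0615988… = C$1,068.5552…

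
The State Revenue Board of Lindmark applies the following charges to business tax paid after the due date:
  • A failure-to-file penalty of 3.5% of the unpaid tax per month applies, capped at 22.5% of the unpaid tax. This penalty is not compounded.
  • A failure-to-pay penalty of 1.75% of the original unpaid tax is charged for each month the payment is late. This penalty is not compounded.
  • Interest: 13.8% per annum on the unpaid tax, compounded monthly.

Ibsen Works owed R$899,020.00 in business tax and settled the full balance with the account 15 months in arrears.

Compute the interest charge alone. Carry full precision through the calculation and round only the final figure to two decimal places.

Interest (13.8%/yr ÷ 12 = 1.15%/month): R$899,020.00 × ((1 + 0.0115)^15 − 1) = R$168,209.1034…

R$168,209.10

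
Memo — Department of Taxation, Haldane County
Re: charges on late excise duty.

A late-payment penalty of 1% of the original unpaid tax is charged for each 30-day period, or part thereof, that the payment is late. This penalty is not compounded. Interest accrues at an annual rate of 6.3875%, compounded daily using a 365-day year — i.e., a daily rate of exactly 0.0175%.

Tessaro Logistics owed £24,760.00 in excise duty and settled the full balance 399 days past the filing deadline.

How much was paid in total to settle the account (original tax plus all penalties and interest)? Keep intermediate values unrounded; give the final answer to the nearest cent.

£30,016.89

Penalty periods: ⌈399/30⌉ = 14; penalty = 14 × 1% × £24,760.00 = £3,466.40
Interest: £24,760.00 × ((1 + 0.000175)^399 − 1) = £24,760.00 × 0.07231396… = £1,790.4936…
Total = £24,760.00 + £3,466.4000 + £1,790.4936… = £30,016.89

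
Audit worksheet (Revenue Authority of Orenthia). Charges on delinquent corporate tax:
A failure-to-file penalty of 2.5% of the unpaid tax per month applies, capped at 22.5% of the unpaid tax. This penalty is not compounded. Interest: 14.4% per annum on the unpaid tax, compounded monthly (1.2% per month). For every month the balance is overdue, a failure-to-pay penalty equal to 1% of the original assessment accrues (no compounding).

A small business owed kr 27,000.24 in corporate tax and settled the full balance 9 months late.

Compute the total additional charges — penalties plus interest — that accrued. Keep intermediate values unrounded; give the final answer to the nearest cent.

kr 11,565.06

Failure-to-file: 9 × 2.5% × kr 27,000.24 = kr 6,075.05…, capped at 22.5% × kr 27,000.24 = kr 6,075.05…
Failure-to-pay penalty = 1% × kr 27,000.24 × 9 mo = kr 2,430.02…
Interest: kr 27,000.24 × ((1 + 0.012)^9 − 1) = kr 27,000.24 × 0.1133318… = kr 3,059.9857…
Penalties + interest = kr 8,505.0756 + kr 3,059.9857… = kr 11,565.06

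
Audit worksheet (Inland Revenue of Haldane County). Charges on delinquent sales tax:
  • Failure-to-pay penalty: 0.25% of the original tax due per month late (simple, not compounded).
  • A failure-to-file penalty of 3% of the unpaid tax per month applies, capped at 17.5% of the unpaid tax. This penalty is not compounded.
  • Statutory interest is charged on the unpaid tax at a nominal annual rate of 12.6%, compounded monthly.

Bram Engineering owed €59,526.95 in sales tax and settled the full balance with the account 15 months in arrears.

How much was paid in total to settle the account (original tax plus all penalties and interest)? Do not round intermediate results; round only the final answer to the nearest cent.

€82,273.39

Failure-to-file: 15 × 3% × €59,526.95 = €26,787.13…, capped at 17.5% × €59,526.95 = €10,417.22…
Failure-to-pay penalty = 0.25% × €59,526.95 × 15 mo = €2,232.26…
Interest (12.6%/yr ÷ 12 = 1.05%/month): €59,526.95 × ((1 + 0.0105)^15 − 1) = €10,096.9583…
Total = €59,526.95 + €12,649.4769… + €10,096.9583… = €82,273.39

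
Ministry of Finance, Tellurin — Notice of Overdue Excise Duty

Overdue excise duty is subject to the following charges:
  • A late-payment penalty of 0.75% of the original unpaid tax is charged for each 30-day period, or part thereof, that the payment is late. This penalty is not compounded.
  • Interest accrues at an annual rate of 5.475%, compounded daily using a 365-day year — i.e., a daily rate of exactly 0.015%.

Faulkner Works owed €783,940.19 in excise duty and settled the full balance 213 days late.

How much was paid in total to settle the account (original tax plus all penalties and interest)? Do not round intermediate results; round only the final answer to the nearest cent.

€856,425.97

Penalty periods: ⌈213/30⌉ = 8; penalty = 8 × 0.75% × €783,940.19 = €47,036.41…
Interest: €783,940.19 × ((1 + 0.00015)^213 − 1) = €783,940.19 × 0.03246341… = €25,449.3694…
Total = €783,940.19 + €47,036.4114 + €25,449.3694… = €856,425.97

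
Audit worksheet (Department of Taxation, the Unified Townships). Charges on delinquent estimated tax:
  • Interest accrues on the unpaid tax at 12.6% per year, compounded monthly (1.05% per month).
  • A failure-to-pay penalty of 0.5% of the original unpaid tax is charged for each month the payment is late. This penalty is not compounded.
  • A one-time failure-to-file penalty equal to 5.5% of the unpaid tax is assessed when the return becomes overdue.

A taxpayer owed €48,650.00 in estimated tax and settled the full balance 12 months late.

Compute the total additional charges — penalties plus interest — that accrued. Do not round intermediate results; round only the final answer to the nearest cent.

€12,091.34

Failure-to-file penalty: 5.5% × €48,650.00 = €2,675.75
Failure-to-pay penalty = 0.5% × €48,650.00 × 12 mo = €2,919.00
Interest: €48,650.00 × ((1 + 0.0105)^12 − 1) = €48,650.00 × 0.1335373… = €6,496.5895…
Penalties + interest = €5,594.7500 + €6,496.5895… = €12,091.34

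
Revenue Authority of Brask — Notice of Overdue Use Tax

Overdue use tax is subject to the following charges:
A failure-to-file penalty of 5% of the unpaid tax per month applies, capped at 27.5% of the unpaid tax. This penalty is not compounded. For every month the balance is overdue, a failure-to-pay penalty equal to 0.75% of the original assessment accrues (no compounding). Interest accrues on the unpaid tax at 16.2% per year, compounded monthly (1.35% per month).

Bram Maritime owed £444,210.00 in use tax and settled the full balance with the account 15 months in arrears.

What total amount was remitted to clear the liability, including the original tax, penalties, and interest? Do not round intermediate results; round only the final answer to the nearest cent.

£715,312.45

Failure-to-file: 15 × 5% × £444,210.00 = £333,157.50, capped at 27.5% × £444,210.00 = £122,157.75
Failure-to-pay penalty = 0.75% × £444,210.00 × 15 mo = £49,973.63…
Interest: £444,210.00 × ((1 + 0.0135)^15 − 1) = £444,210.00 × 0.2228024… = £98,971.0703…
Total = £444,210.00 + £172,131.3750 + £98,971.0703… = £715,312.45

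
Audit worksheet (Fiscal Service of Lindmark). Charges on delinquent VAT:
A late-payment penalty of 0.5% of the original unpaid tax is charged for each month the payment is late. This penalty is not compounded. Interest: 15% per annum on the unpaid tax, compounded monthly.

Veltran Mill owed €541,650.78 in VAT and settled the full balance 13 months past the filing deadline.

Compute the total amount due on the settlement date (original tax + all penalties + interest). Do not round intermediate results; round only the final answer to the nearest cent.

€671,789.94

Late-payment penalty: 13 × 0.5% × €541,650.78 = €35,207.30…
Interest (15%/yr ÷ 12 = 1.25%/month): €541,650.78 × ((1 + 0.0125)^13 − 1) = €94,931.8548…
Total = €541,650.78 + €35,207.3007 + €94,931.8548… = €671,789.94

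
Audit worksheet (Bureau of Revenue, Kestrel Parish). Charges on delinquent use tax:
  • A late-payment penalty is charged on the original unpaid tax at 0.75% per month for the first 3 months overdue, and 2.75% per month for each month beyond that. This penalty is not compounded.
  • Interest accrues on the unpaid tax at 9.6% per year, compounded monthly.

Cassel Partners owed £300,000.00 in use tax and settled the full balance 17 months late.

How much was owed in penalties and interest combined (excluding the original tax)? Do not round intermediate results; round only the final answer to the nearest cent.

Penalty, months 1–3: 3 × 0.75% × £300,000.00 = £6,750.00
Penalty, months 4–17: 14 × 2.75% × £300,000.00 = £115,500.00
Interest (9.6%/yr ÷ 12 = 0.8%/month): £300,000.00 × ((1 + 0.008)^17 − 1) = £43,518.6344…
Penalties + interest = £122,250.0000 + £43,518.6344… = £165,768.63

£165,768.63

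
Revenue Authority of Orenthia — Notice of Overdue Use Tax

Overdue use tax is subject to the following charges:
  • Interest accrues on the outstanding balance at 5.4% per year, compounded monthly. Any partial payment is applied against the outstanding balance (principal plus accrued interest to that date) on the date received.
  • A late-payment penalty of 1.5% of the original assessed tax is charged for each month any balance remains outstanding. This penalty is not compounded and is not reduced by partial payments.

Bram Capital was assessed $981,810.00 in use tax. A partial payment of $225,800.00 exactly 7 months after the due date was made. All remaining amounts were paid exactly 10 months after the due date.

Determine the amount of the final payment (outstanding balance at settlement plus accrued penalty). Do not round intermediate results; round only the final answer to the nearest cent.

$945,306.41

Monthly rate = 5.4% ÷ 12 = 0.45%
Balance at month 7: $981,810.0000 × (1 + 0.0045)^7 = $1,013,157.6752…
After $225,800.00 payment: $1,013,157.6752… − $225,800.00 = $787,357.6752…
Balance at month 10: $787,357.6752… × (1 + 0.0045)^3 = $798,034.9075…
Penalty: 10 × 1.5% × $981,810.00 = $147,271.50
Final settlement = outstanding balance + penalty = $798,034.9075… + $147,271.50 = $945,306.41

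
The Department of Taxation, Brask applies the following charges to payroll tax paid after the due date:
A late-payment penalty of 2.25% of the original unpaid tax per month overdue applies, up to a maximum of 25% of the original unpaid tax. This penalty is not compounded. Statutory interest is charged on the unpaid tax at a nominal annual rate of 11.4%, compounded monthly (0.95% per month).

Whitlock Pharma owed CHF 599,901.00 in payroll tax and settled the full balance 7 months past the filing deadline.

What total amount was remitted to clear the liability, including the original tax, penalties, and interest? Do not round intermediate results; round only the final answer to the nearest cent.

CHF 735,433.96

Penalty: 7 × 2.25% × CHF 599,901.00 = CHF 94,484.41… (below the 25% cap of CHF 149,975.25)
Interest: CHF 599,901.00 × ((1 + 0.0095)^7 − 1) = CHF 599,901.00 × 0.0684255… = CHF 41,048.5528…
Total = CHF 599,901.00 + CHF 94,484.4075 + CHF 41,048.5528… = CHF 735,433.96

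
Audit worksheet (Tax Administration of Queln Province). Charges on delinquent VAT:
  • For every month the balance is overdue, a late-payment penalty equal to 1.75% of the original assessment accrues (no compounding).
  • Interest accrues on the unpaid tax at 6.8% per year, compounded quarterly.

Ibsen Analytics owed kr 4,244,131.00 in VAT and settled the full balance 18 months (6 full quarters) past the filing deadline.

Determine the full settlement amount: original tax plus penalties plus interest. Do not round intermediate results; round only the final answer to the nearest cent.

Late-payment penalty = 1.75% × kr 4,244,131.00 × 18 mo = kr 1,336,901.27…
Interest (6.8%/yr ÷ 4 = 1.7%/quarter): kr 4,244,131.00 × ((1 + 0.017)^6 − 1) = kr 451,722.0516…
Total = kr 4,244,131.00 + kr 1,336,901.2650 + kr 451,722.0516… = kr 6,032,754.32

kr 6,032,754.32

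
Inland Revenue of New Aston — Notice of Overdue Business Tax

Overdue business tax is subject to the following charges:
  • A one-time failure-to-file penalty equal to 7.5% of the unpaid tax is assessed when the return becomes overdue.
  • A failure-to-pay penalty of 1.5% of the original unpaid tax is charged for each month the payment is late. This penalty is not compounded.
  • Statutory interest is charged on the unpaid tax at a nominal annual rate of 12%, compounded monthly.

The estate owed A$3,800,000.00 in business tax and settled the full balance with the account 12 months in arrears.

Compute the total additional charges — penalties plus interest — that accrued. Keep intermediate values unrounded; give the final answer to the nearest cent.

A$1,450,935.11

Failure-to-file penalty: 7.5% × A$3,800,000.00 = A$285,000.00
Failure-to-pay penalty = 1.5% × A$3,800,000.00 × 12 mo = A$684,000.00
Interest (12%/yr ÷ 12 = 1%/month): A$3,800,000.00 × ((1 + 0.01)^12 − 1) = A$481,935.1145…
Penalties + interest = A$969,000.0000 + A$481,935.1145… = A$1,450,935.11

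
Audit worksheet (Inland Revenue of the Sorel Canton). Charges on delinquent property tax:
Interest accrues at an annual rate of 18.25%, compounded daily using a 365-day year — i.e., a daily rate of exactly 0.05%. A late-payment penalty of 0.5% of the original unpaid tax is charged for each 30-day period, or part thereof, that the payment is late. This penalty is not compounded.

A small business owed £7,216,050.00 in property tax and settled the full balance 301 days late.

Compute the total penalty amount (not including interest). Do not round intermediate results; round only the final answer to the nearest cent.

£396,882.75

Penalty periods: ⌈301/30⌉ = 11; penalty = 11 × 0.5% × £7,216,050.00 = £396,882.75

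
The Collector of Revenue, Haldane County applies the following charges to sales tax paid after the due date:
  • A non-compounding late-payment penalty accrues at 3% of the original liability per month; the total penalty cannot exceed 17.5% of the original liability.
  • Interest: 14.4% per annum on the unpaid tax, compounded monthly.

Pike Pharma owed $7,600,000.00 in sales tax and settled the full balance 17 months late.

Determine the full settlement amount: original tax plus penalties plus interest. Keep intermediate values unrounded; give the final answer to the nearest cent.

$10,638,555.77

Penalty (uncapped): 17 × 3% × $7,600,000.00 = $3,876,000.00; cap = 17.5% × $7,600,000.00 = $1,330,000.00 → penalty = $1,330,000.00
Interest (14.4%/yr ÷ 12 = 1.2%/month): $7,600,000.00 × ((1 + 0.012)^17 − 1) = $1,708,555.7653…
Total = $7,600,000.00 + $1,330,000.0000 + $1,708,555.7653… = $10,638,555.77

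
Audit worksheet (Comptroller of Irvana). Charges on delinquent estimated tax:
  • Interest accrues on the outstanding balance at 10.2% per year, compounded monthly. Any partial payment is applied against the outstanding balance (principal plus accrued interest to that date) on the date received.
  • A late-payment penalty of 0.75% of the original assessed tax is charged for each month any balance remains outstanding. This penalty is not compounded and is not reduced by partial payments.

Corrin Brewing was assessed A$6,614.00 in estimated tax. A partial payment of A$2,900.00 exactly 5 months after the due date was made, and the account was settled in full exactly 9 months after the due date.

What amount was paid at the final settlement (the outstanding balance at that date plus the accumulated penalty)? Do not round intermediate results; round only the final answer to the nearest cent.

Monthly rate = 10.2% ÷ 12 = 0.85%
Balance at month 5: A$6,614.0000 × (1 + 0.0085)^5 = A$6,899.9144…
After A$2,900.00 payment: A$6,899.9144… − A$2,900.00 = A$3,999.9144…
Balance at month 9: A$3,999.9144… × (1 + 0.0085)^4 = A$4,137.6553…
Penalty: 9 × 0.75% × A$6,614.00 = A$446.45…
Final settlement = outstanding balance + penalty = A$4,137.6553… + A$446.45… = A$4,584.10

A$4,584.10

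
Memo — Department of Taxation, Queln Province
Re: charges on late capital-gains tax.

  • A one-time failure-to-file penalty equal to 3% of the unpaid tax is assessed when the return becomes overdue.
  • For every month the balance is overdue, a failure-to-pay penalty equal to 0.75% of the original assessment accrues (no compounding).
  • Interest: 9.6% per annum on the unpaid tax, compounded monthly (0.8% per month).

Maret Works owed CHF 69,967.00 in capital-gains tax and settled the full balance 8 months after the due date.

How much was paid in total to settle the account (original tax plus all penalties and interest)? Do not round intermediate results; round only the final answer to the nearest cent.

CHF 80,869.33

Failure-to-file penalty: 3% × CHF 69,967.00 = CHF 2,099.01
Failure-to-pay penalty = 0.75% × CHF 69,967.00 × 8 mo = CHF 4,198.02
Interest: CHF 69,967.00 × ((1 + 0.008)^8 − 1) = CHF 69,967.00 × 0.0658210… = CHF 4,605.2951…
Total = CHF 69,967.00 + CHF 6,297.0300 + CHF 4,605.2951… = CHF 80,869.33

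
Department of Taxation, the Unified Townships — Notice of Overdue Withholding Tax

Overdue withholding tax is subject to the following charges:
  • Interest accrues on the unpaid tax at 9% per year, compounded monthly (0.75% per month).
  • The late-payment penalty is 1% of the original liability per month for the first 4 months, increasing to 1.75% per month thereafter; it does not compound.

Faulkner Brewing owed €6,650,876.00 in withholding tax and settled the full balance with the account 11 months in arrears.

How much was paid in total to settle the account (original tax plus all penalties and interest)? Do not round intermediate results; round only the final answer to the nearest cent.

Penalty, months 1–4: 4 × 1% × €6,650,876.00 = €266,035.04
Penalty, months 5–11: 7 × 1.75% × €6,650,876.00 = €814,732.31
Interest: €6,650,876.00 × ((1 + 0.0075)^11 − 1) = €6,650,876.00 × 0.0856644… = €569,743.3989…
Total = €6,650,876.00 + €1,080,767.3500 + €569,743.3989… = €8,301,386.75

€8,301,386.75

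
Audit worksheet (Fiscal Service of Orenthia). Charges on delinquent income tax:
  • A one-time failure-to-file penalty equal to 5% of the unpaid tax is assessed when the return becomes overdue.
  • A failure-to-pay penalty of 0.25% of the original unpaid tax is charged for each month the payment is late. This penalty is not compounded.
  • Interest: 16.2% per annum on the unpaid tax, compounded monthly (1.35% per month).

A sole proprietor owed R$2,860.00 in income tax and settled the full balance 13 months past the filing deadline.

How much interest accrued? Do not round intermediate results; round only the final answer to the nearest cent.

R$544.67

Interest: R$2,860.00 × ((1 + 0.0135)^13 − 1) = R$2,860.00 × 0.1904435… = R$544.6684…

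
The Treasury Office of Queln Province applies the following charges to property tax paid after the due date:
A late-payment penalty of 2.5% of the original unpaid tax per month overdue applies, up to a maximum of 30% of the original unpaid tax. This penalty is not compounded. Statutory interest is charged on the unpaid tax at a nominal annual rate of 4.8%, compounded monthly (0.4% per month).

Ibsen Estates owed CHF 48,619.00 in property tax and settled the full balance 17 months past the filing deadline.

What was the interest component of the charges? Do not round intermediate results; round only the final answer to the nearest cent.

Interest: CHF 48,619.00 × ((1 + 0.004)^17 − 1) = CHF 48,619.00 × 0.0702201… = CHF 3,414.0328…

CHF 3,414.03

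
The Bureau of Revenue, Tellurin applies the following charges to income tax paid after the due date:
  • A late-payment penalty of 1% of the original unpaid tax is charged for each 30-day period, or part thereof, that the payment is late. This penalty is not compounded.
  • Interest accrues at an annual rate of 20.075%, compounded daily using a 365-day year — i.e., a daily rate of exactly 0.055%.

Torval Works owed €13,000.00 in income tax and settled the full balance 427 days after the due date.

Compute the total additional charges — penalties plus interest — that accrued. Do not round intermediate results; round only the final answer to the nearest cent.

Penalty periods: ⌈427/30⌉ = 15; penalty = 15 × 1% × €13,000.00 = €1,950.00
Interest: €13,000.00 × ((1 + 0.00055)^427 − 1) = €13,000.00 × 0.26463740… = €3,440.2862…
Penalties + interest = €1,950.0000 + €3,440.2862… = €5,390.29

€5,390.29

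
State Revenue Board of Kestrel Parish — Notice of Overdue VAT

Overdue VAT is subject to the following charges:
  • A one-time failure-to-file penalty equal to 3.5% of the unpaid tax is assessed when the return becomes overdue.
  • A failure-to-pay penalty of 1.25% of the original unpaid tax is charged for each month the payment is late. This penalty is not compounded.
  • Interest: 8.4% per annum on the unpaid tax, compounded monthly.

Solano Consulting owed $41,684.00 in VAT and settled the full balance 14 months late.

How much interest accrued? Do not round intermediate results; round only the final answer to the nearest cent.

Interest (8.4%/yr ÷ 12 = 0.7%/month): $41,684.00 × ((1 + 0.007)^14 − 1) = $4,276.2069…

$4,276.21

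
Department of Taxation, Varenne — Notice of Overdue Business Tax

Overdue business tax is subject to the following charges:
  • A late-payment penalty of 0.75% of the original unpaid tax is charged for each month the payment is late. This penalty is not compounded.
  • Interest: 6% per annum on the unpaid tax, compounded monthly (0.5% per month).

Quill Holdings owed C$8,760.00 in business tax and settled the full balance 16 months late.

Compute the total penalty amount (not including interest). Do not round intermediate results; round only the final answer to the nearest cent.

C$1,051.20

Late-payment penalty = 0.75% × C$8,760.00 × 16 mo = C$1,051.20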